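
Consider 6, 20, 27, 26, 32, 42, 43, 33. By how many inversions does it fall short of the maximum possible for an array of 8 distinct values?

25 inversions short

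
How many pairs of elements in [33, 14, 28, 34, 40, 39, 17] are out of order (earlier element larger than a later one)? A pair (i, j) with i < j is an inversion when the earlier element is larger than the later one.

Count, for each position, how many later elements it exceeds:
33: 3
14: 0
28: 1
34: 1
40: 2
39: 1
17: 0
Sum: 3 + 0 + 1 + 1 + 2 + 1 + 0 = 8

There are 8 inversions.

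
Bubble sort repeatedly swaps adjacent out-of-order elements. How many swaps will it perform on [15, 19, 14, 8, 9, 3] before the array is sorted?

13 swaps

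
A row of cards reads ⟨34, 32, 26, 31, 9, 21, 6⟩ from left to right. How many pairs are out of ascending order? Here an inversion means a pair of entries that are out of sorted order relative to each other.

Count, for each position, how many later elements it exceeds:
34: 6
32: 5
26: 3
31: 3
9: 1
21: 1
6: 0
Sum: 6 + 5 + 3 + 3 + 1 + 1 + 0 = 19

19 out-of-order pairs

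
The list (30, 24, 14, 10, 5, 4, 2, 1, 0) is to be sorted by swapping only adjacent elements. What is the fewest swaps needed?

Minimum adjacent swaps = number of inversions (each swap of adjacent out-of-order elements removes one inversion and no swap can remove more).
Count inversions — for each element, later elements that are smaller:
30: 24, 14, 10, 5, 4, 2, 1, 0 → 8
24: 14, 10, 5, 4, 2, 1, 0 → 7
14: 10, 5, 4, 2, 1, 0 → 6
10: 5, 4, 2, 1, 0 → 5
5: 4, 2, 1, 0 → 4
4: 2, 1, 0 → 3
2: 1, 0 → 2
1: 0 → 1
0: none → 0
Total inversions: 8 + 7 + 6 + 5 + 4 + 3 + 2 + 1 + 0 = 36

There are 36 swaps.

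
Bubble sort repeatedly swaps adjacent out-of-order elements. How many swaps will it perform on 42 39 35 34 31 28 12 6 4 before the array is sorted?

Minimum adjacent swaps = number of inversions (each swap of adjacent out-of-order elements removes one inversion and no swap can remove more).
Count inversions — for each element, later elements that are smaller:
42: 39, 35, 34, 31, 28, 12, 6, 4 → 8
39: 35, 34, 31, 28, 12, 6, 4 → 7
35: 34, 31, 28, 12, 6, 4 → 6
34: 31, 28, 12, 6, 4 → 5
31: 28, 12, 6, 4 → 4
28: 12, 6, 4 → 3
12: 6, 4 → 2
6: 4 → 1
4: none → 0
Total inversions: 8 + 7 + 6 + 5 + 4 + 3 + 2 + 1 + 0 = 36

36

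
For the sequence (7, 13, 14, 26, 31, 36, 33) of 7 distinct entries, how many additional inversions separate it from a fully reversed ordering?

20

Maximum inversions for 7 distinct elements is C(7, 2) = 7·6/2 = 21.
Current inversions — for each element, count later smaller elements:
7: 0
13: 0
14: 0
26: 0
31: 0
36: 1
33: 0
Current total: 0 + 0 + 0 + 0 + 0 + 1 + 0 = 1
Shortfall: 21 − 1 = 20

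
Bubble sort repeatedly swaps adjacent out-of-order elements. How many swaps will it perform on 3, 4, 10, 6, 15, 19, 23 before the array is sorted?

The minimum number of adjacent swaps to sort an array equals its inversion count, since every such swap removes exactly one inversion.
Count inversions — for each element, later elements that are smaller:
3: none → 0
4: none → 0
10: 6 → 1
6: none → 0
15: none → 0
19: none → 0
23: none → 0
Total inversions: 0 + 0 + 1 + 0 + 0 + 0 + 0 = 1

1 adjacent swap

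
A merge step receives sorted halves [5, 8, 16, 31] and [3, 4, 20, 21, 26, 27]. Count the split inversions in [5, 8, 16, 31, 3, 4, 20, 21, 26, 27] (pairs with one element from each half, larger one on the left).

For each element r of the right run, count left-run elements greater than r:
r = 3: 5, 8, 16, 31 → 4
r = 4: 5, 8, 16, 31 → 4
r = 20: 31 → 1
r = 21: 31 → 1
r = 26: 31 → 1
r = 27: 31 → 1
Cross-inversions: 4 + 4 + 1 + 1 + 1 + 1 = 12

12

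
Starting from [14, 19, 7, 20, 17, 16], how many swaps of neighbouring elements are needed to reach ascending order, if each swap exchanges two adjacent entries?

The minimum number of adjacent swaps to sort an array equals its inversion count, since every such swap removes exactly one inversion.
Count inversions — for each element, later elements that are smaller:
14: 7 → 1
19: 7, 17, 16 → 3
7: none → 0
20: 17, 16 → 2
17: 16 → 1
16: none → 0
Total inversions: 1 + 3 + 0 + 2 + 1 + 0 = 7

7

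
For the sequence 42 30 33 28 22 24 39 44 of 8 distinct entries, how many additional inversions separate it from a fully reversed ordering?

14 inversions short

Maximum inversions for 8 distinct elements is C(8, 2) = 8·7/2 = 28.
Current inversions — for each element, count later smaller elements:
42: 6
30: 3
33: 3
28: 2
22: 0
24: 0
39: 0
44: 0
Current total: 6 + 3 + 3 + 2 + 0 + 0 + 0 + 0 = 14
Shortfall: 28 − 14 = 14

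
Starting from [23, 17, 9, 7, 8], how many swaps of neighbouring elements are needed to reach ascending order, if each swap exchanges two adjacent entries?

9 adjacent swaps

Each adjacent swap fixes exactly one inversion, so the minimum swap count equals the number of inversions.
Count inversions — for each element, later elements that are smaller:
23: 17, 9, 7, 8 → 4
17: 9, 7, 8 → 3
9: 7, 8 → 2
7: none → 0
8: none → 0
Total inversions: 4 + 3 + 2 + 0 + 0 = 9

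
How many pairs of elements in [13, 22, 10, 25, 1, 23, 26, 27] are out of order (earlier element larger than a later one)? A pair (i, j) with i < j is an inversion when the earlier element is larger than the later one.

7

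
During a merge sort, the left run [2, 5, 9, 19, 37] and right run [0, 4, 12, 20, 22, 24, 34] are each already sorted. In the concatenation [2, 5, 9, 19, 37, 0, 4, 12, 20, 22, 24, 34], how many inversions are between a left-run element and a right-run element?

Split inversions: 15

Count, for every r in R, how many entries of L exceed r:
r = 0: 2, 5, 9, 19, 37 → 5
r = 4: 5, 9, 19, 37 → 4
r = 12: 19, 37 → 2
r = 20: 37 → 1
r = 22: 37 → 1
r = 24: 37 → 1
r = 34: 37 → 1
Cross-inversions: 5 + 4 + 2 + 1 + 1 + 1 + 1 = 15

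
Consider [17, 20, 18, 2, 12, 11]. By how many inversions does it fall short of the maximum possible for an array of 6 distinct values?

4 inversions short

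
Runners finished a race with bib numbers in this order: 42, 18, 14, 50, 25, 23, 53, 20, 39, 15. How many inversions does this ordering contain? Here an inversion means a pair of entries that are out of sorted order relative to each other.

Count, for each position, how many later elements it exceeds:
42: 7
18: 2
14: 0
50: 5
25: 3
23: 2
53: 3
20: 1
39: 1
15: 0
Sum: 7 + 2 + 0 + 5 + 3 + 2 + 3 + 1 + 1 + 0 = 24

24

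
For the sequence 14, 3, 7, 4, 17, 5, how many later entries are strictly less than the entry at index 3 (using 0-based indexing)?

The element at index 3 is 4.
Elements after it: 17, 5
None of them are smaller than 4.

0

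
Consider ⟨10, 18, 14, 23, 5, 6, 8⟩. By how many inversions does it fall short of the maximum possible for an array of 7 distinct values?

8 inversions short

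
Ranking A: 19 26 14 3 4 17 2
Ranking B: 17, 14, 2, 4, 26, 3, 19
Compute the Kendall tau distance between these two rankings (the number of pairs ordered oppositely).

16 discordant pairs

Assign each item its position (1..7) in the first ordering, then rewrite the second ordering as that position sequence:
positions: 19→1, 26→2, 14→3, 3→4, 4→5, 17→6, 2→7
second ordering as positions: [6, 3, 7, 5, 2, 4, 1]
Discordant pairs = inversions in this position sequence.
6: 3, 5, 2, 4, 1 → 5
3: 2, 1 → 2
7: 5, 2, 4, 1 → 4
5: 2, 4, 1 → 3
2: 1 → 1
4: 1 → 1
1: 0
Total: 5 + 2 + 4 + 3 + 1 + 1 + 0 = 16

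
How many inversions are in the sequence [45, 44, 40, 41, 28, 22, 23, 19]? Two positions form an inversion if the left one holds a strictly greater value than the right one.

26

Sweep left to right; for each value list the smaller values that follow it:
45 → 44, 40, 41, 28, 22, 23, 19 → 7
44 → 40, 41, 28, 22, 23, 19 → 6
40 → 28, 22, 23, 19 → 4
41 → 28, 22, 23, 19 → 4
28 → 22, 23, 19 → 3
22 → 19 → 1
23 → 19 → 1
19 → none → 0
Sum: 7 + 6 + 4 + 4 + 3 + 1 + 1 + 0 = 26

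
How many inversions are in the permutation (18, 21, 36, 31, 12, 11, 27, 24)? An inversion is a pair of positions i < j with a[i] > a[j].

Inversions: 15

Count, for each position, how many later elements it exceeds:
18 → 12, 11 → 2
21 → 12, 11 → 2
36 → 31, 12, 11, 27, 24 → 5
31 → 12, 11, 27, 24 → 4
12 → 11 → 1
11 → none → 0
27 → 24 → 1
24 → none → 0
Sum: 2 + 2 + 5 + 4 + 1 + 0 + 1 + 0 = 15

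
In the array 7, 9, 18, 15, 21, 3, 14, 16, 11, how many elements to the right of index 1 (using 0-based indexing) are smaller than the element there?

The element at index 1 is 9.
Elements after it: 18, 15, 21, 3, 14, 16, 11
Those smaller than 9: 3

1 such element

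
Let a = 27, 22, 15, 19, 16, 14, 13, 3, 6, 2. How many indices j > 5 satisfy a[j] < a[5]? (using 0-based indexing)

The element at index 5 is 14.
Elements after it: 13, 3, 6, 2
Those smaller than 14: 13, 3, 6, 2

4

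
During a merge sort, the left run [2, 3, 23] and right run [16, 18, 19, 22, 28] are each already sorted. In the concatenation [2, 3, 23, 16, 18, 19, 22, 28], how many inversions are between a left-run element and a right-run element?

4

Count, for every r in R, how many entries of L exceed r:
r = 16: 23 → 1
r = 18: 23 → 1
r = 19: 23 → 1
r = 22: 23 → 1
r = 28: none → 0
Cross-inversions: 1 + 1 + 1 + 1 + 0 = 4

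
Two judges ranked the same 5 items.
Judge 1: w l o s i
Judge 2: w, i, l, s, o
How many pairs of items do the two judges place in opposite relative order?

4 discordant pairs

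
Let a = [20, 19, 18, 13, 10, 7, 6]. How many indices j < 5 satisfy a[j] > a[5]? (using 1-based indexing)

The element at index 5 is 10.
Elements before it: 20, 19, 18, 13
Those larger than 10: 20, 19, 18, 13

4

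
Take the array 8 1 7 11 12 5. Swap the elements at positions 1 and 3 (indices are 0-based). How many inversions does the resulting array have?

Positions 1 and 3 hold 1 and 11; after swapping, the array is [8, 11, 7, 1, 12, 5].
Count, for each position, how many later elements it exceeds:
8 → 7, 1, 5 → 3
11 → 7, 1, 5 → 3
7 → 1, 5 → 2
1 → none → 0
12 → 5 → 1
5 → none → 0
Sum: 3 + 3 + 2 + 0 + 1 + 0 = 9

9 inversions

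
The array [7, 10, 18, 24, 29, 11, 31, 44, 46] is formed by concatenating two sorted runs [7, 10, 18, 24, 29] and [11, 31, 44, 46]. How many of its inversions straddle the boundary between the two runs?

There are 3 split inversions.

Take each right-half value and tally the left-half values above it:
r = 11: 18, 24, 29 → 3
r = 31: none → 0
r = 44: none → 0
r = 46: none → 0
Cross-inversions: 3 + 0 + 0 + 0 = 3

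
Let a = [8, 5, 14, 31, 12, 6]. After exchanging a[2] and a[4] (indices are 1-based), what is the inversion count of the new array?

Positions 2 and 4 hold 5 and 31; after swapping, the array is [8, 31, 14, 5, 12, 6].
Count, for each position, how many later elements it exceeds:
8 → 5, 6 → 2
31 → 14, 5, 12, 6 → 4
14 → 5, 12, 6 → 3
5 → none → 0
12 → 6 → 1
6 → none → 0
Sum: 2 + 4 + 3 + 0 + 1 + 0 = 10

10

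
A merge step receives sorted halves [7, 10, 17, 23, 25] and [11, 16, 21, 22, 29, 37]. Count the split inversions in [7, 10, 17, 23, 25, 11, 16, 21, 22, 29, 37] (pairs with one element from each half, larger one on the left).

10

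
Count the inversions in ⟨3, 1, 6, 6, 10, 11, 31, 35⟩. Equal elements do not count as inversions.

Sweep left to right; for each value list the smaller values that follow it:
3: 1
1: 0
6: 0
6: 0
10: 0
11: 0
31: 0
35: 0
Sum: 1 + 0 + 0 + 0 + 0 + 0 + 0 + 0 = 1

1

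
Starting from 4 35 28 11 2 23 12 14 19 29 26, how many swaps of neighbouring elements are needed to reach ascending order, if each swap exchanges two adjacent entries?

Swaps: 22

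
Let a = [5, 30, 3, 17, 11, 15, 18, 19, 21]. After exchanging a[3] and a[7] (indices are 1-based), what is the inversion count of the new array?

Positions 3 and 7 hold 3 and 18; after swapping, the array is [5, 30, 18, 17, 11, 15, 3, 19, 21].
Sweep left to right; for each value list the smaller values that follow it:
5 → 3 → 1
30 → 18, 17, 11, 15, 3, 19, 21 → 7
18 → 17, 11, 15, 3 → 4
17 → 11, 15, 3 → 3
11 → 3 → 1
15 → 3 → 1
3 → none → 0
19 → none → 0
21 → none → 0
Sum: 1 + 7 + 4 + 3 + 1 + 1 + 0 + 0 + 0 = 17

Inversions: 17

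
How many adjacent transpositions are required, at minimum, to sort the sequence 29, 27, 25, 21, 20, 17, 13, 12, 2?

There are 36 adjacent swaps.

Minimum adjacent swaps = number of inversions (each swap of adjacent out-of-order elements removes one inversion and no swap can remove more).
Count inversions — for each element, later elements that are smaller:
29: 27, 25, 21, 20, 17, 13, 12, 2 → 8
27: 25, 21, 20, 17, 13, 12, 2 → 7
25: 21, 20, 17, 13, 12, 2 → 6
21: 20, 17, 13, 12, 2 → 5
20: 17, 13, 12, 2 → 4
17: 13, 12, 2 → 3
13: 12, 2 → 2
12: 2 → 1
2: none → 0
Total inversions: 8 + 7 + 6 + 5 + 4 + 3 + 2 + 1 + 0 = 36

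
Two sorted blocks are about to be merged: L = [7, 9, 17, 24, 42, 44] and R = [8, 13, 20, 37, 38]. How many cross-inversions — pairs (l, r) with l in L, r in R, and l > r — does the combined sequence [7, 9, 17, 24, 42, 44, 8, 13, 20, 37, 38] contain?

16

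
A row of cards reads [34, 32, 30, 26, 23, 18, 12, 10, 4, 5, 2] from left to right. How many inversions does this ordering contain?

54 inversions

Count, for each position, how many later elements it exceeds:
34: 10
32: 9
30: 8
26: 7
23: 6
18: 5
12: 4
10: 3
4: 1
5: 1
2: 0
Sum: 10 + 9 + 8 + 7 + 6 + 5 + 4 + 3 + 1 + 1 + 0 = 54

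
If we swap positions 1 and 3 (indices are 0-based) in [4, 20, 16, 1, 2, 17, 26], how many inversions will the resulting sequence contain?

Positions 1 and 3 hold 20 and 1; after swapping, the array is [4, 1, 16, 20, 2, 17, 26].
Count, for each position, how many later elements it exceeds:
4: 2
1: 0
16: 1
20: 2
2: 0
17: 0
26: 0
Sum: 2 + 0 + 1 + 2 + 0 + 0 + 0 = 5

There are 5 inversions.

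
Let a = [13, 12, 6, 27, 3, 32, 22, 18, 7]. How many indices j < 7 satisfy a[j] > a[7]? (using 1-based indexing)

2

The element at index 7 is 22.
Elements before it: 13, 12, 6, 27, 3, 32
Those larger than 22: 27, 32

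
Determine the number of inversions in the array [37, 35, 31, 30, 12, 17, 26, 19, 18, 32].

31

For each element, count later entries that are smaller:
37 → 35, 31, 30, 12, 17, 26, 19, 18, 32 → 9
35 → 31, 30, 12, 17, 26, 19, 18, 32 → 8
31 → 30, 12, 17, 26, 19, 18 → 6
30 → 12, 17, 26, 19, 18 → 5
12 → none → 0
17 → none → 0
26 → 19, 18 → 2
19 → 18 → 1
18 → none → 0
32 → none → 0
Sum: 9 + 8 + 6 + 5 + 0 + 0 + 2 + 1 + 0 + 0 = 31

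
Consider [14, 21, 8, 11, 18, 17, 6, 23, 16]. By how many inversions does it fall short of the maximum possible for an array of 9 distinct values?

Maximum inversions for 9 distinct elements is C(9, 2) = 9·8/2 = 36.
Current inversions — for each element, count later smaller elements:
14: 3
21: 6
8: 1
11: 1
18: 3
17: 2
6: 0
23: 1
16: 0
Current total: 3 + 6 + 1 + 1 + 3 + 2 + 0 + 1 + 0 = 17
Shortfall: 36 − 17 = 19

19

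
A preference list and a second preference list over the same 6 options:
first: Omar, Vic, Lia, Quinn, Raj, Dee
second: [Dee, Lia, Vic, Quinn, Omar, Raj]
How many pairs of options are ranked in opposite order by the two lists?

9

Assign each item its position (1..6) in the first ordering, then rewrite the second ordering as that position sequence:
positions: Omar→1, Vic→2, Lia→3, Quinn→4, Raj→5, Dee→6
second ordering as positions: [6, 3, 2, 4, 1, 5]
Discordant pairs = inversions in this position sequence.
6: 3, 2, 4, 1, 5 → 5
3: 2, 1 → 2
2: 1 → 1
4: 1 → 1
1: 0
5: 0
Total: 5 + 2 + 1 + 1 + 0 + 0 = 9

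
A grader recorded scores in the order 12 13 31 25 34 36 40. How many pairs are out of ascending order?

Inversions: 1

Out-of-order index pairs (0-indexed):
(2,3): 31 > 25
That's 1 pair.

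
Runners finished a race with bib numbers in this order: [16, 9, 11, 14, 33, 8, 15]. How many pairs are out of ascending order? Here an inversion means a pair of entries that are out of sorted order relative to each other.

There are 10 inversions.

Out-of-order index pairs (1-indexed):
(1,2): 16 > 9
(1,3): 16 > 11
(1,4): 16 > 14
(1,6): 16 > 8
(1,7): 16 > 15
(2,6): 9 > 8
(3,6): 11 > 8
(4,6): 14 > 8
(5,6): 33 > 8
(5,7): 33 > 15
That's 10 pairs.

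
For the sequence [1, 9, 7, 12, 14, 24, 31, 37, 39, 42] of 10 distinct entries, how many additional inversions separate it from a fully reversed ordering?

44 inversions short

Maximum inversions for 10 distinct elements is C(10, 2) = 10·9/2 = 45.
Current inversions — for each element, count later smaller elements:
1: 0
9: 1
7: 0
12: 0
14: 0
24: 0
31: 0
37: 0
39: 0
42: 0
Current total: 0 + 1 + 0 + 0 + 0 + 0 + 0 + 0 + 0 + 0 = 1
Shortfall: 45 − 1 = 44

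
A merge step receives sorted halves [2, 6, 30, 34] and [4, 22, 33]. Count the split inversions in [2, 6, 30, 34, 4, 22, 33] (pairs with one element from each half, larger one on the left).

There are 6 cross-inversions.

Take each right-half value and tally the left-half values above it:
r = 4: 6, 30, 34 → 3
r = 22: 30, 34 → 2
r = 33: 34 → 1
Cross-inversions: 3 + 2 + 1 = 6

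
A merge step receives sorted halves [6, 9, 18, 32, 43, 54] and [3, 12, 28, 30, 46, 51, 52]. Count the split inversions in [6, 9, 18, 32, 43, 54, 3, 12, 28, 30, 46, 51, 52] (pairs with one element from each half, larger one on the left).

Cross-inversions: 19

Count, for every r in R, how many entries of L exceed r:
r = 3: 6, 9, 18, 32, 43, 54 → 6
r = 12: 18, 32, 43, 54 → 4
r = 28: 32, 43, 54 → 3
r = 30: 32, 43, 54 → 3
r = 46: 54 → 1
r = 51: 54 → 1
r = 52: 54 → 1
Cross-inversions: 6 + 4 + 3 + 3 + 1 + 1 + 1 = 19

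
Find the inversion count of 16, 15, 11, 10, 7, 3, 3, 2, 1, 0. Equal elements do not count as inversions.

For each element, count later entries that are smaller:
16 → 15, 11, 10, 7, 3, 3, 2, 1, 0 → 9
15 → 11, 10, 7, 3, 3, 2, 1, 0 → 8
11 → 10, 7, 3, 3, 2, 1, 0 → 7
10 → 7, 3, 3, 2, 1, 0 → 6
7 → 3, 3, 2, 1, 0 → 5
3 → 2, 1, 0 → 3
3 → 2, 1, 0 → 3
2 → 1, 0 → 2
1 → 0 → 1
0 → none → 0
Sum: 9 + 8 + 7 + 6 + 5 + 3 + 3 + 2 + 1 + 0 = 44

44 inversions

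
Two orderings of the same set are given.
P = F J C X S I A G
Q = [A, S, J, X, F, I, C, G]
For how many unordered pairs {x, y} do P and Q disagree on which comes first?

14 disagreeing pairs

Assign each item its position (1..8) in the first ordering, then rewrite the second ordering as that position sequence:
positions: F→1, J→2, C→3, X→4, S→5, I→6, A→7, G→8
second ordering as positions: [7, 5, 2, 4, 1, 6, 3, 8]
Discordant pairs = inversions in this position sequence.
7: 5, 2, 4, 1, 6, 3 → 6
5: 2, 4, 1, 3 → 4
2: 1 → 1
4: 1, 3 → 2
1: 0
6: 3 → 1
3: 0
8: 0
Total: 6 + 4 + 1 + 2 + 0 + 1 + 0 + 0 = 14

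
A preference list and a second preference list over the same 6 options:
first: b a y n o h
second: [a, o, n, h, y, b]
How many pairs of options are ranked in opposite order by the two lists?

9

Assign each item its position (1..6) in the first ordering, then rewrite the second ordering as that position sequence:
positions: b→1, a→2, y→3, n→4, o→5, h→6
second ordering as positions: [2, 5, 4, 6, 3, 1]
Discordant pairs = inversions in this position sequence.
2: 1 → 1
5: 4, 3, 1 → 3
4: 3, 1 → 2
6: 3, 1 → 2
3: 1 → 1
1: 0
Total: 1 + 3 + 2 + 2 + 1 + 0 = 9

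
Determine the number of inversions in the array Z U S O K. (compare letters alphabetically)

Inversion pairs (indices are 1-based):
(1,2): Z > U
(1,3): Z > S
(1,4): Z > O
(1,5): Z > K
(2,3): U > S
(2,4): U > O
(2,5): U > K
(3,4): S > O
(3,5): S > K
(4,5): O > K
That's 10 pairs.

There are 10 out-of-order pairs.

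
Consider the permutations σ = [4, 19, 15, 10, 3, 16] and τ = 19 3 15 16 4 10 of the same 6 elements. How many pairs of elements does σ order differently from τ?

7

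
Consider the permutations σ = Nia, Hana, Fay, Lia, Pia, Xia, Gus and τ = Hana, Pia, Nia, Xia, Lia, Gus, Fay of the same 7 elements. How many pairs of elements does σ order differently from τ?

8 discordant pairs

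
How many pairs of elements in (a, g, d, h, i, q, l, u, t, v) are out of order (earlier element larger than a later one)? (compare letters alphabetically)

For each element, count later entries that are smaller:
a: 0
g: 1
d: 0
h: 0
i: 0
q: 1
l: 0
u: 1
t: 0
v: 0
Sum: 0 + 1 + 0 + 0 + 0 + 1 + 0 + 1 + 0 + 0 = 3

3 out-of-order pairs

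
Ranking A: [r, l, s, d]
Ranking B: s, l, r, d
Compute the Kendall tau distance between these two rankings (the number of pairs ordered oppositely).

Assign each item its position (1..4) in the first ordering, then rewrite the second ordering as that position sequence:
positions: r→1, l→2, s→3, d→4
second ordering as positions: [3, 2, 1, 4]
Discordant pairs = inversions in this position sequence.
3: 2, 1 → 2
2: 1 → 1
1: 0
4: 0
Total: 2 + 1 + 0 + 0 = 3

Discordant pairs: 3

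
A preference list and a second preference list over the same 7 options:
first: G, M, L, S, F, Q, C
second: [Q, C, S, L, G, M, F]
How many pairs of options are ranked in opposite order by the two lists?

Assign each item its position (1..7) in the first ordering, then rewrite the second ordering as that position sequence:
positions: G→1, M→2, L→3, S→4, F→5, Q→6, C→7
second ordering as positions: [6, 7, 4, 3, 1, 2, 5]
Discordant pairs = inversions in this position sequence.
6: 4, 3, 1, 2, 5 → 5
7: 4, 3, 1, 2, 5 → 5
4: 3, 1, 2 → 3
3: 1, 2 → 2
1: 0
2: 0
5: 0
Total: 5 + 5 + 3 + 2 + 0 + 0 + 0 = 15

15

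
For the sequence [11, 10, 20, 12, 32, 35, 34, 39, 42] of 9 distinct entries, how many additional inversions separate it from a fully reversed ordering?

33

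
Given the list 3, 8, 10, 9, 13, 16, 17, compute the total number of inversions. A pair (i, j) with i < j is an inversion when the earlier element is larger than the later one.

For each element, count later entries that are smaller:
3: 0
8: 0
10: 1
9: 0
13: 0
16: 0
17: 0
Sum: 0 + 0 + 1 + 0 + 0 + 0 + 0 = 1

1 inversion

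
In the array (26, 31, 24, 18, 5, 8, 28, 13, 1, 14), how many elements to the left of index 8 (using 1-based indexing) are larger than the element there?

5 such elements

The element at index 8 is 13.
Elements before it: 26, 31, 24, 18, 5, 8, 28
Those larger than 13: 26, 31, 24, 18, 28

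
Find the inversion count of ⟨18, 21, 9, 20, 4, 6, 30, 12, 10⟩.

20 out-of-order pairs

Sweep left to right; for each value list the smaller values that follow it:
18: 5
21: 6
9: 2
20: 4
4: 0
6: 0
30: 2
12: 1
10: 0
Sum: 5 + 6 + 2 + 4 + 0 + 0 + 2 + 1 + 0 = 20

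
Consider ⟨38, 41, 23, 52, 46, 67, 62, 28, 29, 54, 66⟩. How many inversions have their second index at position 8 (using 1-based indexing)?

The element at index 8 is 28.
Elements before it: 38, 41, 23, 52, 46, 67, 62
Those larger than 28: 38, 41, 52, 46, 67, 62

6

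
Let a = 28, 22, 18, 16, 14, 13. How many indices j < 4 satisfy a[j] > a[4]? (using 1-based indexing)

3

The element at index 4 is 16.
Elements before it: 28, 22, 18
Those larger than 16: 28, 22, 18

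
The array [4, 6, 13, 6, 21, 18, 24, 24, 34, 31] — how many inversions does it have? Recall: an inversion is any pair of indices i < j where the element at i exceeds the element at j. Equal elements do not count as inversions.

3 inversions

Element-by-element contributions:
4 → none → 0
6 → none → 0
13 → 6 → 1
6 → none → 0
21 → 18 → 1
18 → none → 0
24 → none → 0
24 → none → 0
34 → 31 → 1
31 → none → 0
Sum: 0 + 0 + 1 + 0 + 1 + 0 + 0 + 0 + 1 + 0 = 3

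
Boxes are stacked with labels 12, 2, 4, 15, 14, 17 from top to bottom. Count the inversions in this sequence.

Sweep left to right; for each value list the smaller values that follow it:
12 → 2, 4 → 2
2 → none → 0
4 → none → 0
15 → 14 → 1
14 → none → 0
17 → none → 0
Sum: 2 + 0 + 0 + 1 + 0 + 0 = 3

There are 3 inversions.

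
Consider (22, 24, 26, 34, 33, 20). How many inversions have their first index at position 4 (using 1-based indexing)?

2

The element at index 4 is 34.
Elements after it: 33, 20
Those smaller than 34: 33, 20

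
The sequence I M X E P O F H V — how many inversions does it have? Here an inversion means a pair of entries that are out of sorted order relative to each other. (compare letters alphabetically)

Sweep left to right; for each value list the smaller values that follow it:
I: 3
M: 3
X: 6
E: 0
P: 3
O: 2
F: 0
H: 0
V: 0
Sum: 3 + 3 + 6 + 0 + 3 + 2 + 0 + 0 + 0 = 17

17 out-of-order pairs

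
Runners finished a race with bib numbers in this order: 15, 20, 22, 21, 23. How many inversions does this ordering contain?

Sweep left to right; for each value list the smaller values that follow it:
15: 0
20: 0
22: 1
21: 0
23: 0
Sum: 0 + 0 + 1 + 0 + 0 = 1

Inversions: 1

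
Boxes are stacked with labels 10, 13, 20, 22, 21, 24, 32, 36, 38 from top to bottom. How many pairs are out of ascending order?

Sweep left to right; for each value list the smaller values that follow it:
10 → none → 0
13 → none → 0
20 → none → 0
22 → 21 → 1
21 → none → 0
24 → none → 0
32 → none → 0
36 → none → 0
38 → none → 0
Sum: 0 + 0 + 0 + 1 + 0 + 0 + 0 + 0 + 0 = 1

1 inversion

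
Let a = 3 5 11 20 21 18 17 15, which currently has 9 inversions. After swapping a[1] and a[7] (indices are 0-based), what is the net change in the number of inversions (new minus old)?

Positions 1 and 7 hold 5 and 15; after swapping, the array is [3, 15, 11, 20, 21, 18, 17, 5].
Element-by-element contributions:
3: 0
15: 2
11: 1
20: 3
21: 3
18: 2
17: 1
5: 0
Sum: 0 + 2 + 1 + 3 + 3 + 2 + 1 + 0 = 12
Change: 12 − 9 = +3

+3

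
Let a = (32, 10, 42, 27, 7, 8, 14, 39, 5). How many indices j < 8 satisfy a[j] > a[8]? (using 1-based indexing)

The element at index 8 is 39.
Elements before it: 32, 10, 42, 27, 7, 8, 14
Those larger than 39: 42

1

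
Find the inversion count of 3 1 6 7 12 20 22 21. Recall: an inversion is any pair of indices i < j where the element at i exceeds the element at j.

Count, for each position, how many later elements it exceeds:
3: 1
1: 0
6: 0
7: 0
12: 0
20: 0
22: 1
21: 0
Sum: 1 + 0 + 0 + 0 + 0 + 0 + 1 + 0 = 2

2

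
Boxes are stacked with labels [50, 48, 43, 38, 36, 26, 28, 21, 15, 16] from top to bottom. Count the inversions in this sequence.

There are 43 inversions.

For each element, count later entries that are smaller:
50 → 48, 43, 38, 36, 26, 28, 21, 15, 16 → 9
48 → 43, 38, 36, 26, 28, 21, 15, 16 → 8
43 → 38, 36, 26, 28, 21, 15, 16 → 7
38 → 36, 26, 28, 21, 15, 16 → 6
36 → 26, 28, 21, 15, 16 → 5
26 → 21, 15, 16 → 3
28 → 21, 15, 16 → 3
21 → 15, 16 → 2
15 → none → 0
16 → none → 0
Sum: 9 + 8 + 7 + 6 + 5 + 3 + 3 + 2 + 0 + 0 = 43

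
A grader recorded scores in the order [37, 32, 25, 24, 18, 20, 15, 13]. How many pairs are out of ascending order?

27

Count, for each position, how many later elements it exceeds:
37 → 32, 25, 24, 18, 20, 15, 13 → 7
32 → 25, 24, 18, 20, 15, 13 → 6
25 → 24, 18, 20, 15, 13 → 5
24 → 18, 20, 15, 13 → 4
18 → 15, 13 → 2
20 → 15, 13 → 2
15 → 13 → 1
13 → none → 0
Sum: 7 + 6 + 5 + 4 + 2 + 2 + 1 + 0 = 27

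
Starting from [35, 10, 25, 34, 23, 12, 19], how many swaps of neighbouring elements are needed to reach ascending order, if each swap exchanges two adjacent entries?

14 swaps

Minimum adjacent swaps = number of inversions (each swap of adjacent out-of-order elements removes one inversion and no swap can remove more).
Count inversions — for each element, later elements that are smaller:
35: 10, 25, 34, 23, 12, 19 → 6
10: none → 0
25: 23, 12, 19 → 3
34: 23, 12, 19 → 3
23: 12, 19 → 2
12: none → 0
19: none → 0
Total inversions: 6 + 0 + 3 + 3 + 2 + 0 + 0 = 14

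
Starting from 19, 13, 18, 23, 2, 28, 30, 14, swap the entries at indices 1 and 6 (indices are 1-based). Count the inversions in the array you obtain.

There are 14 inversions.

Positions 1 and 6 hold 19 and 28; after swapping, the array is [28, 13, 18, 23, 2, 19, 30, 14].
Count, for each position, how many later elements it exceeds:
28 → 13, 18, 23, 2, 19, 14 → 6
13 → 2 → 1
18 → 2, 14 → 2
23 → 2, 19, 14 → 3
2 → none → 0
19 → 14 → 1
30 → 14 → 1
14 → none → 0
Sum: 6 + 1 + 2 + 3 + 0 + 1 + 1 + 0 = 14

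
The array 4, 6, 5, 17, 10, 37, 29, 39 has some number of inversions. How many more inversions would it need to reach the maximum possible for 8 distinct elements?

25

Maximum inversions for 8 distinct elements is C(8, 2) = 8·7/2 = 28.
Current inversions — for each element, count later smaller elements:
4: 0
6: 1
5: 0
17: 1
10: 0
37: 1
29: 0
39: 0
Current total: 0 + 1 + 0 + 1 + 0 + 1 + 0 + 0 = 3
Shortfall: 28 − 3 = 25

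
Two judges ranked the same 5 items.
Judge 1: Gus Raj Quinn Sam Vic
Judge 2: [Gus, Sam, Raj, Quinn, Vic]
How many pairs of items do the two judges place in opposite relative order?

2

Assign each item its position (1..5) in the first ordering, then rewrite the second ordering as that position sequence:
positions: Gus→1, Raj→2, Quinn→3, Sam→4, Vic→5
second ordering as positions: [1, 4, 2, 3, 5]
Discordant pairs = inversions in this position sequence.
1: 0
4: 2, 3 → 2
2: 0
3: 0
5: 0
Total: 0 + 2 + 0 + 0 + 0 = 2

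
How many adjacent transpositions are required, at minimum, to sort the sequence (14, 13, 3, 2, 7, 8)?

10 swaps

Each adjacent swap fixes exactly one inversion, so the minimum swap count equals the number of inversions.
Count inversions — for each element, later elements that are smaller:
14: 13, 3, 2, 7, 8 → 5
13: 3, 2, 7, 8 → 4
3: 2 → 1
2: none → 0
7: none → 0
8: none → 0
Total inversions: 5 + 4 + 1 + 0 + 0 + 0 = 10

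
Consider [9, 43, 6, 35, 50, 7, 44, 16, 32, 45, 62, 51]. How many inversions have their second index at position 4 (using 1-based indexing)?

1 such element

The element at index 4 is 35.
Elements before it: 9, 43, 6
Those larger than 35: 43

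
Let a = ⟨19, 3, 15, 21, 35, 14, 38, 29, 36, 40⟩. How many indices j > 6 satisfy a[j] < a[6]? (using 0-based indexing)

2 such elements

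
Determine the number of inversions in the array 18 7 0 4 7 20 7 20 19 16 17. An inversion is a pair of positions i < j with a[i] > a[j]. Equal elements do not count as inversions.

Sweep left to right; for each value list the smaller values that follow it:
18: 7
7: 2
0: 0
4: 0
7: 0
20: 4
7: 0
20: 3
19: 2
16: 0
17: 0
Sum: 7 + 2 + 0 + 0 + 0 + 4 + 0 + 3 + 2 + 0 + 0 = 18

18 inversions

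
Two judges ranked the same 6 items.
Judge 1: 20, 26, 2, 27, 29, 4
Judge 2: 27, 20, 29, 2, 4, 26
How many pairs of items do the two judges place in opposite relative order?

Assign each item its position (1..6) in the first ordering, then rewrite the second ordering as that position sequence:
positions: 20→1, 26→2, 2→3, 27→4, 29→5, 4→6
second ordering as positions: [4, 1, 5, 3, 6, 2]
Discordant pairs = inversions in this position sequence.
4: 1, 3, 2 → 3
1: 0
5: 3, 2 → 2
3: 2 → 1
6: 2 → 1
2: 0
Total: 3 + 0 + 2 + 1 + 1 + 0 = 7

There are 7 discordant pairs.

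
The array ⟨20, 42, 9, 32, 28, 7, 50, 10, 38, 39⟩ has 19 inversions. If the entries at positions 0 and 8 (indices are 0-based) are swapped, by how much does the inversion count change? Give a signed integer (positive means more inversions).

Positions 0 and 8 hold 20 and 38; after swapping, the array is [38, 42, 9, 32, 28, 7, 50, 10, 20, 39].
For each element, count later entries that are smaller:
38: 6
42: 7
9: 1
32: 4
28: 3
7: 0
50: 3
10: 0
20: 0
39: 0
Sum: 6 + 7 + 1 + 4 + 3 + 0 + 3 + 0 + 0 + 0 = 24
Change: 24 − 19 = +5

+5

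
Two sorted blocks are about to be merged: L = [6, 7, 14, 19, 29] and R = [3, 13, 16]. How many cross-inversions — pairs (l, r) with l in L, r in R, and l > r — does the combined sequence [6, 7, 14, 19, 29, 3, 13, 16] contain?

10

For each element r of the right run, count left-run elements greater than r:
r = 3: 6, 7, 14, 19, 29 → 5
r = 13: 14, 19, 29 → 3
r = 16: 19, 29 → 2
Cross-inversions: 5 + 3 + 2 = 10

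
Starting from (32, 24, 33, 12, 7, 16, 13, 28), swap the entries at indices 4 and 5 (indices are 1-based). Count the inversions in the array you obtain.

Inversions: 16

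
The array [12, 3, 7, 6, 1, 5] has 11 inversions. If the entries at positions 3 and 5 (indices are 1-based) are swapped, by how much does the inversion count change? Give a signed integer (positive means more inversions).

-3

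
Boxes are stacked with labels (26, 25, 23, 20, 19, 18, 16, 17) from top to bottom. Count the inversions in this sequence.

27

Count, for each position, how many later elements it exceeds:
26 → 25, 23, 20, 19, 18, 16, 17 → 7
25 → 23, 20, 19, 18, 16, 17 → 6
23 → 20, 19, 18, 16, 17 → 5
20 → 19, 18, 16, 17 → 4
19 → 18, 16, 17 → 3
18 → 16, 17 → 2
16 → none → 0
17 → none → 0
Sum: 7 + 6 + 5 + 4 + 3 + 2 + 0 + 0 = 27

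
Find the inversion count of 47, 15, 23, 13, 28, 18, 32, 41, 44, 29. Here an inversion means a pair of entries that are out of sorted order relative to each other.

Inversions: 16

Sweep left to right; for each value list the smaller values that follow it:
47 → 15, 23, 13, 28, 18, 32, 41, 44, 29 → 9
15 → 13 → 1
23 → 13, 18 → 2
13 → none → 0
28 → 18 → 1
18 → none → 0
32 → 29 → 1
41 → 29 → 1
44 → 29 → 1
29 → none → 0
Sum: 9 + 1 + 2 + 0 + 1 + 0 + 1 + 1 + 1 + 0 = 16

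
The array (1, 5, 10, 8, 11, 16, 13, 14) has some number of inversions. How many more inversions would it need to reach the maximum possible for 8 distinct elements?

25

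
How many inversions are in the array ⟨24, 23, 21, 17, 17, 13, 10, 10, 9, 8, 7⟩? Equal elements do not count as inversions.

Count, for each position, how many later elements it exceeds:
24: 10
23: 9
21: 8
17: 6
17: 6
13: 5
10: 3
10: 3
9: 2
8: 1
7: 0
Sum: 10 + 9 + 8 + 6 + 6 + 5 + 3 + 3 + 2 + 1 + 0 = 53

53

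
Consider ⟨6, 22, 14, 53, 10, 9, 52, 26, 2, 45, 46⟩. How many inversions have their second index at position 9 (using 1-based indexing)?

8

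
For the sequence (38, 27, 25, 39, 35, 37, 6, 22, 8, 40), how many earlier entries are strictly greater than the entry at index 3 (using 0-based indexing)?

The element at index 3 is 39.
Elements before it: 38, 27, 25
None of them are larger than 39.

0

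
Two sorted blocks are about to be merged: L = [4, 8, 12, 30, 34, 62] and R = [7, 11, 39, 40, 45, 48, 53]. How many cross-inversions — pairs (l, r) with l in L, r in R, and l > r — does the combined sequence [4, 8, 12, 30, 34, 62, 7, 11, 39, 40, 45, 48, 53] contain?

Take each right-half value and tally the left-half values above it:
r = 7: 8, 12, 30, 34, 62 → 5
r = 11: 12, 30, 34, 62 → 4
r = 39: 62 → 1
r = 40: 62 → 1
r = 45: 62 → 1
r = 48: 62 → 1
r = 53: 62 → 1
Cross-inversions: 5 + 4 + 1 + 1 + 1 + 1 + 1 = 14

14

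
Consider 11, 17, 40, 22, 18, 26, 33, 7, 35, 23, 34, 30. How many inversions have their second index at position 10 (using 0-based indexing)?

The element at index 10 is 34.
Elements before it: 11, 17, 40, 22, 18, 26, 33, 7, 35, 23
Those larger than 34: 40, 35

2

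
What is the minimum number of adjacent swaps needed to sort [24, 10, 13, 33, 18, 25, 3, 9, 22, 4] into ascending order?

Minimum adjacent swaps = number of inversions (each swap of adjacent out-of-order elements removes one inversion and no swap can remove more).
Count inversions — for each element, later elements that are smaller:
24: 10, 13, 18, 3, 9, 22, 4 → 7
10: 3, 9, 4 → 3
13: 3, 9, 4 → 3
33: 18, 25, 3, 9, 22, 4 → 6
18: 3, 9, 4 → 3
25: 3, 9, 22, 4 → 4
3: none → 0
9: 4 → 1
22: 4 → 1
4: none → 0
Total inversions: 7 + 3 + 3 + 6 + 3 + 4 + 0 + 1 + 1 + 0 = 28

28 swaps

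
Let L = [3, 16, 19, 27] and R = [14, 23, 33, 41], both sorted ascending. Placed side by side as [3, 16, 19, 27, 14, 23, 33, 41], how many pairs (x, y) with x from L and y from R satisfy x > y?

There are 4 cross-inversions.

Take each right-half value and tally the left-half values above it:
r = 14: 16, 19, 27 → 3
r = 23: 27 → 1
r = 33: none → 0
r = 41: none → 0
Cross-inversions: 3 + 1 + 0 + 0 = 4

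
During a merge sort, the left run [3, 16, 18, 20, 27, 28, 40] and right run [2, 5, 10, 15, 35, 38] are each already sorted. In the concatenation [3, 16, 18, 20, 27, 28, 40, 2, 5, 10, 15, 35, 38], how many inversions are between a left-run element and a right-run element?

Take each right-half value and tally the left-half values above it:
r = 2: 3, 16, 18, 20, 27, 28, 40 → 7
r = 5: 16, 18, 20, 27, 28, 40 → 6
r = 10: 16, 18, 20, 27, 28, 40 → 6
r = 15: 16, 18, 20, 27, 28, 40 → 6
r = 35: 40 → 1
r = 38: 40 → 1
Cross-inversions: 7 + 6 + 6 + 6 + 1 + 1 = 27

27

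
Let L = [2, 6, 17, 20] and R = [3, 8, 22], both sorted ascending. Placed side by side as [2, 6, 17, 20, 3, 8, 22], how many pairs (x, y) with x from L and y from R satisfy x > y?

For each element r of the right run, count left-run elements greater than r:
r = 3: 6, 17, 20 → 3
r = 8: 17, 20 → 2
r = 22: none → 0
Cross-inversions: 3 + 2 + 0 = 5

There are 5 cross-inversions.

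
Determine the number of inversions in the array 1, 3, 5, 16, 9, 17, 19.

Count, for each position, how many later elements it exceeds:
1 → none → 0
3 → none → 0
5 → none → 0
16 → 9 → 1
9 → none → 0
17 → none → 0
19 → none → 0
Sum: 0 + 0 + 0 + 1 + 0 + 0 + 0 = 1

1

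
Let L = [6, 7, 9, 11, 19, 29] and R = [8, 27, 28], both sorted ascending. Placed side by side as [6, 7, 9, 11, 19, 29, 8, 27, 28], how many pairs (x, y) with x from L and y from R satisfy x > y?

Take each right-half value and tally the left-half values above it:
r = 8: 9, 11, 19, 29 → 4
r = 27: 29 → 1
r = 28: 29 → 1
Cross-inversions: 4 + 1 + 1 = 6

6 split inversions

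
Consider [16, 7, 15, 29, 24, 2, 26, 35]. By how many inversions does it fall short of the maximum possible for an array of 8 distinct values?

19 inversions short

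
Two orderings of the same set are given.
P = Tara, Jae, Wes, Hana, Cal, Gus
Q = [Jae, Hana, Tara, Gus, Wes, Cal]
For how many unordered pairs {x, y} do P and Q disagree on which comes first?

Assign each item its position (1..6) in the first ordering, then rewrite the second ordering as that position sequence:
positions: Tara→1, Jae→2, Wes→3, Hana→4, Cal→5, Gus→6
second ordering as positions: [2, 4, 1, 6, 3, 5]
Discordant pairs = inversions in this position sequence.
2: 1 → 1
4: 1, 3 → 2
1: 0
6: 3, 5 → 2
3: 0
5: 0
Total: 1 + 2 + 0 + 2 + 0 + 0 = 5

5 disagreeing pairs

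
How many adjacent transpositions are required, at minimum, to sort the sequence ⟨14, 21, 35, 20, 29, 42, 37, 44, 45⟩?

4

Minimum adjacent swaps = number of inversions (each swap of adjacent out-of-order elements removes one inversion and no swap can remove more).
Count inversions — for each element, later elements that are smaller:
14: none → 0
21: 20 → 1
35: 20, 29 → 2
20: none → 0
29: none → 0
42: 37 → 1
37: none → 0
44: none → 0
45: none → 0
Total inversions: 0 + 1 + 2 + 0 + 0 + 1 + 0 + 0 + 0 = 4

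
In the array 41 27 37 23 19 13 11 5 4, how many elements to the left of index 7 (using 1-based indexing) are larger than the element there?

6 such elements

The element at index 7 is 11.
Elements before it: 41, 27, 37, 23, 19, 13
Those larger than 11: 41, 27, 37, 23, 19, 13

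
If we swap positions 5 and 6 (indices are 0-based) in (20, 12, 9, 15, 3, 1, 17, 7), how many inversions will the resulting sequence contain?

20 inversions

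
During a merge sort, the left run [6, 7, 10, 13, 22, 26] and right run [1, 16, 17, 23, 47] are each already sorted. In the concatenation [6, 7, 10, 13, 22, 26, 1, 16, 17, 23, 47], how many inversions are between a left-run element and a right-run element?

11

Count, for every r in R, how many entries of L exceed r:
r = 1: 6, 7, 10, 13, 22, 26 → 6
r = 16: 22, 26 → 2
r = 17: 22, 26 → 2
r = 23: 26 → 1
r = 47: none → 0
Cross-inversions: 6 + 2 + 2 + 1 + 0 = 11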